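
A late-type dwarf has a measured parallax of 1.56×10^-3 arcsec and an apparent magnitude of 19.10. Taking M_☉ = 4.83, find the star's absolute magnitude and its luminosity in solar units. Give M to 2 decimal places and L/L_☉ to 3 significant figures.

M ≈ 10.07; L/L_☉ ≈ 8.05×10^-3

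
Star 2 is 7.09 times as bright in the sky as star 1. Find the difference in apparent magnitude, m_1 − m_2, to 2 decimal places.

m_1 − m_2 ≈ 2.13

Pogson: Δm = −2.5 log₁₀(ratio) = −2.5 log₁₀(7.09) = −2.5 × 0.8506 = -2.127
Star 2 is brighter so has the smaller magnitude: m_1 − m_2 is positive.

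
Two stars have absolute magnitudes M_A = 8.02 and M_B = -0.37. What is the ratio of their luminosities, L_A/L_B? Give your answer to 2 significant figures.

L_A/L_B ≈ 4.4×10^-4

ΔM = M_A − M_B = 8.39
L_A/L_B = 10^(−0.4 ΔM) = 10^-3.356 = 4.406×10^-4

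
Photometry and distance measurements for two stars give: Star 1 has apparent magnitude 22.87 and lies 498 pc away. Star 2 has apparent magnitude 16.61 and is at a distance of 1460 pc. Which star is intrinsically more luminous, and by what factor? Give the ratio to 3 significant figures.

Star 1: M = m − 5 log₁₀ d + 5 = 22.87 − 5·2.6972 + 5 = 14.384
Star 2: M = m − 5 log₁₀ d + 5 = 16.61 − 5·3.1644 + 5 = 5.788
ΔM = M_1 − M_2 = 14.384 − (5.788) = 8.596; smaller M is more luminous → Star 2.
L ratio = 10^(0.4 |ΔM|) = 10^3.438 = 2743

Star 2 is more luminous, by a factor of 2740.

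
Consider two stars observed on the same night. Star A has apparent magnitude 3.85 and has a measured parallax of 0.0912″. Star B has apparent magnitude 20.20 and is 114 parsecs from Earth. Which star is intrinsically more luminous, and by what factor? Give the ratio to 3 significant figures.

Star A: d = 1/p = 1/0.0912″ = 10.96 pc
Star A: M = m − 5 log₁₀ d + 5 = 3.85 − 5·1.0400 + 5 = 3.650
Star B: M = m − 5 log₁₀ d + 5 = 20.20 − 5·2.0569 + 5 = 14.915
ΔM = M_A − M_B = 3.650 − (14.915) = -11.266; smaller M is more luminous → Star A.
L ratio = 10^(0.4 |ΔM|) = 10^4.506 = 32080

Star A is more luminous, by a factor of 32100.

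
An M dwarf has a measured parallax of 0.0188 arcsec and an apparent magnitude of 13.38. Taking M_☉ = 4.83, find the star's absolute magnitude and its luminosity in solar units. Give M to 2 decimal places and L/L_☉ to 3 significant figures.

d = 1/p = 1/0.0188″ = 53.19 pc
M = m − 5 log₁₀ d + 5 = 13.38 − 5·1.7258 + 5 = 9.751
M − M_☉ = 9.751 − 4.83 = 4.921
L/L_☉ = 10^(−0.4 × 4.921) = 0.01076

M ≈ 9.75; L/L_☉ ≈ 0.0108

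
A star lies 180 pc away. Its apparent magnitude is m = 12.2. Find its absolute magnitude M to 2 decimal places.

M ≈ 5.92

5 log₁₀(d/10 pc) = 5 log₁₀(180.0) − 5 = 6.276
M = m − 5 log₁₀(d/10) = 12.2 − 6.276 = 5.924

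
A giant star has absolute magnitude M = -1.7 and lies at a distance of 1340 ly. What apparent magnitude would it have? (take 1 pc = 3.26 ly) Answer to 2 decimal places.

d = 1340 ly / 3.26 = 411.0 pc
m = M + 5 log₁₀ d − 5 = -1.7 + 5·2.6139 − 5 = 6.369

m ≈ 6.37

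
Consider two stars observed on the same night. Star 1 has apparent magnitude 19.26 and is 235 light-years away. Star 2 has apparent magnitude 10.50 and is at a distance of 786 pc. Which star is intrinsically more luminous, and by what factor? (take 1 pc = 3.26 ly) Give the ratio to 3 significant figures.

Star 1: d = 235 ly / 3.26 = 72.09 pc
Star 1: M = m − 5 log₁₀ d + 5 = 19.26 − 5·1.8579 + 5 = 14.971
Star 2: M = m − 5 log₁₀ d + 5 = 10.50 − 5·2.8954 + 5 = 1.023
ΔM = M_1 − M_2 = 14.971 − (1.023) = 13.948; smaller M is more luminous → Star 2.
L ratio = 10^(0.4 |ΔM|) = 10^5.579 = 379400

Star 2 is more luminous, by a factor of 379000.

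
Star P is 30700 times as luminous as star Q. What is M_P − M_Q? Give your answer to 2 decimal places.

M_P − M_Q ≈ -11.22

Pogson: ΔM = −2.5 log₁₀(ratio) = −2.5 log₁₀(30700) = −2.5 × 4.4871 = -11.218
Star P is brighter, so it has the smaller magnitude: the difference is negative.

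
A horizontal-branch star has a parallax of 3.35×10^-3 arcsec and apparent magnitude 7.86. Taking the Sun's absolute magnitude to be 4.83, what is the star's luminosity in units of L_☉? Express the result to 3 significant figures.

L/L_☉ ≈ 54.7

d = 1/p = 1/3.35×10^-3″ = 298.5 pc
M = m − 5 log₁₀ d + 5 = 7.86 − 5·2.4750 + 5 = 0.485
M − M_☉ = 0.485 − 4.83 = -4.345
L/L_☉ = 10^(−0.4 × -4.345) = 54.69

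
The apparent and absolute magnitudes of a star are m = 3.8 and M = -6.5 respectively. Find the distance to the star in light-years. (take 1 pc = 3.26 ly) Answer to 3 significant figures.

Distance modulus: m − M = 3.8 − (-6.5) = 10.300
m − M = 5 log₁₀ d − 5
log₁₀ d = (m − M)/5 + 1 = 3.0600
d = 10^3.0600 = 1148 pc
= 3743 ly

d ≈ 3740 ly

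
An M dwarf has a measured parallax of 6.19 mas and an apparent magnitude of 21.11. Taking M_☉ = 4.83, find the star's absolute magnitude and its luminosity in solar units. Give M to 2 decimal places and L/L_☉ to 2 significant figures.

M ≈ 15.07; L/L_☉ ≈ 8.0×10^-5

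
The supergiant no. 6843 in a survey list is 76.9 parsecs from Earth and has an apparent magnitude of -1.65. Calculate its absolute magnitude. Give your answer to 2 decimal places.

M ≈ -6.08

5 log₁₀(d/10 pc) = 5 log₁₀(76.90) − 5 = 4.430
M = m − 5 log₁₀(d/10) = -1.65 − 4.430 = -6.080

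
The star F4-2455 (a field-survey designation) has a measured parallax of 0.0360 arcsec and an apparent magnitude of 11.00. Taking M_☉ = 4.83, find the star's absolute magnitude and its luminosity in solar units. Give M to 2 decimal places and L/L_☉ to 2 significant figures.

M ≈ 8.78; L/L_☉ ≈ 0.026

d = 1/p = 1/0.0360″ = 27.78 pc
M = m − 5 log₁₀ d + 5 = 11.00 − 5·1.4437 + 5 = 8.782
M − M_☉ = 8.782 − 4.83 = 3.952
L/L_☉ = 10^(−0.4 × 3.952) = 0.02627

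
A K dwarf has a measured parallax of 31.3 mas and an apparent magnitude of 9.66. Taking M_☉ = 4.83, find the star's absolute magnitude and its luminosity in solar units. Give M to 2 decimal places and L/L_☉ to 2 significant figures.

M ≈ 7.14; L/L_☉ ≈ 0.12

d = 1/p = 1000/31.3 mas = 31.95 pc
M = m − 5 log₁₀ d + 5 = 9.66 − 5·1.5045 + 5 = 7.138
M − M_☉ = 7.138 − 4.83 = 2.308
L/L_☉ = 10^(−0.4 × 2.308) = 0.1194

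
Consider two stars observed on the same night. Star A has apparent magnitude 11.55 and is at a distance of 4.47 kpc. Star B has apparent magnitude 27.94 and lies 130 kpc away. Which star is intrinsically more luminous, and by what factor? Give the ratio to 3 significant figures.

Star A is more luminous, by a factor of 4250.

Star A: d = 4.47 kpc = 4470 pc
Star A: M = m − 5 log₁₀ d + 5 = 11.55 − 5·3.6503 + 5 = -1.702
Star B: d = 130 kpc = 130000 pc
Star B: M = m − 5 log₁₀ d + 5 = 27.94 − 5·5.1139 + 5 = 7.370
ΔM = M_A − M_B = -1.702 − (7.370) = -9.072; smaller M is more luminous → Star A.
L ratio = 10^(0.4 |ΔM|) = 10^3.629 = 4253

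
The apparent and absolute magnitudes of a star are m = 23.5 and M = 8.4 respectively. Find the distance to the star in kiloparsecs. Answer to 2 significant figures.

d ≈ 10 kpc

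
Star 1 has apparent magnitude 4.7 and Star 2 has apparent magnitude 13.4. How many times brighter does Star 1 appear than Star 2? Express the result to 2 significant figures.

Δm = 4.7 − (13.4) = -8.7
Flux ratio = 10^(−0.4 Δm) = 10^(−0.4 × -8.7) = 10^3.480 = 3020

3000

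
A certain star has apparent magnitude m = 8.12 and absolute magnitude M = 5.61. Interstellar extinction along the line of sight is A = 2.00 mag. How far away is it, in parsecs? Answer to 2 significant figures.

m − M = 5 log₁₀(d/10 pc) + A  ⇒  8.12 − (5.61) − 2.00 = 5 log₁₀(d/10)
0.510 = 5 log₁₀(d/10)
log₁₀ d = (m − M − A)/5 + 1 = 1.1020
d = 10^1.1020 = 12.65 pc

d ≈ 13 pc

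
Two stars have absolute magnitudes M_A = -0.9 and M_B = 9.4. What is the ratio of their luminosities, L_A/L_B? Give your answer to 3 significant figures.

ΔM = M_A − M_B = -10.3
L_A/L_B = 10^(−0.4 ΔM) = 10^4.120 = 13180

L_A/L_B ≈ 13200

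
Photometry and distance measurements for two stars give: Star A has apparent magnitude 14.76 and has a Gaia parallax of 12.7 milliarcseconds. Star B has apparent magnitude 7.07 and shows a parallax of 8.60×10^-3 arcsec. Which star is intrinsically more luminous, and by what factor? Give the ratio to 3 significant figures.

Star B is more luminous, by a factor of 2600.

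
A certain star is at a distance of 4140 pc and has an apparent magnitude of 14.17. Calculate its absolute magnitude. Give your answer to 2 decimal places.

M ≈ 1.08

5 log₁₀(d/10 pc) = 5 log₁₀(4140) − 5 = 13.085
M = m − 5 log₁₀(d/10) = 14.17 − 13.085 = 1.085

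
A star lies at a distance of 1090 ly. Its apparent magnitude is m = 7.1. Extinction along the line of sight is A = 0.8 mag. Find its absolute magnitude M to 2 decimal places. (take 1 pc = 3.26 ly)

M ≈ -1.32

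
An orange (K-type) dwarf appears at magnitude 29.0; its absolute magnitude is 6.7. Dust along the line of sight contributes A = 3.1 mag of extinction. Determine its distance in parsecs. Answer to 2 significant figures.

m − M = 5 log₁₀(d/10 pc) + A  ⇒  29.0 − (6.7) − 3.1 = 5 log₁₀(d/10)
19.200 = 5 log₁₀(d/10)
log₁₀ d = (m − M − A)/5 + 1 = 4.8400
d = 10^4.8400 = 69180 pc

d ≈ 69000 pc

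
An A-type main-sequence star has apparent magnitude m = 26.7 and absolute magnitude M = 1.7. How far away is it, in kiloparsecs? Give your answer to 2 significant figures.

μ = m − M = 25.000
m − M = 5 log₁₀ d − 5
log₁₀ d = (m − M)/5 + 1 = 6.0000
d = 10^6.0000 = 1.000×10^6 pc
= 1000 kpc

d ≈ 1000 kpc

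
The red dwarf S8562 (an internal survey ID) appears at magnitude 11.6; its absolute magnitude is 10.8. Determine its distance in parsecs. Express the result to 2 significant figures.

Distance modulus: m − M = 11.6 − (10.8) = 0.800
m − M = 5 log₁₀ d − 5
log₁₀ d = (m − M)/5 + 1 = 1.1600
d = 10^1.1600 = 14.45 pc

d ≈ 14 pc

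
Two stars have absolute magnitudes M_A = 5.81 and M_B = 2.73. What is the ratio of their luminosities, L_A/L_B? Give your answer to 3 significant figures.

L_A/L_B ≈ 0.0586

ΔM = M_A − M_B = 3.08
L_A/L_B = 10^(−0.4 ΔM) = 10^-1.232 = 0.05861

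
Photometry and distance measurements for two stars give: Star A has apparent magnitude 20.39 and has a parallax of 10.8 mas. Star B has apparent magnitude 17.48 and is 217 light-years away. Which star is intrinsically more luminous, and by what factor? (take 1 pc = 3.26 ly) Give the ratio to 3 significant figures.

Star A: p = 10.8 mas = 0.0108″ → d = 1/p = 92.59 pc
Star A: M = m − 5 log₁₀ d + 5 = 20.39 − 5·1.9666 + 5 = 15.557
Star B: d = 217 ly / 3.26 = 66.56 pc
Star B: M = m − 5 log₁₀ d + 5 = 17.48 − 5·1.8232 + 5 = 13.364
ΔM = M_A − M_B = 15.557 − (13.364) = 2.193; smaller M is more luminous → Star B.
L ratio = 10^(0.4 |ΔM|) = 10^0.877 = 7.539

Star B is more luminous, by a factor of 7.54.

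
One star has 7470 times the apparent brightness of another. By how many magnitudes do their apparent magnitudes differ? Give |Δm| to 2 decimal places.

Pogson: Δm = −2.5 log₁₀(ratio) = −2.5 log₁₀(7470) = −2.5 × 3.8733 = -9.683

|Δm| ≈ 9.68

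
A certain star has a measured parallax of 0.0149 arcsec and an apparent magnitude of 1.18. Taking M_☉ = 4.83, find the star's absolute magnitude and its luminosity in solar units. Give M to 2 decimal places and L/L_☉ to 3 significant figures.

d = 1/p = 1/0.0149″ = 67.11 pc
M = m − 5 log₁₀ d + 5 = 1.18 − 5·1.8268 + 5 = -2.954
M − M_☉ = -2.954 − 4.83 = -7.784
L/L_☉ = 10^(−0.4 × -7.784) = 1299

M ≈ -2.95; L/L_☉ ≈ 1300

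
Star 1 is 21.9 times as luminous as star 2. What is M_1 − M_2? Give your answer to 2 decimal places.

Pogson: ΔM = −2.5 log₁₀(ratio) = −2.5 log₁₀(21.9) = −2.5 × 1.3404 = -3.351
Star 1 is brighter, so it has the smaller magnitude: the difference is negative.

M_1 − M_2 ≈ -3.35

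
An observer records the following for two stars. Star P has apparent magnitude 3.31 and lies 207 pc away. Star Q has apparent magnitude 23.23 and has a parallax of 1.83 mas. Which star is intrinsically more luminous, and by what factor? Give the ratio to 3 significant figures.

Star P is more luminous, by a factor of 1.33×10^7.

Star P: M = m − 5 log₁₀ d + 5 = 3.31 − 5·2.3160 + 5 = -3.270
Star Q: p = 1.83 mas = 1.83×10^-3″ → d = 1/p = 546.4 pc
Star Q: M = m − 5 log₁₀ d + 5 = 23.23 − 5·2.7375 + 5 = 14.542
ΔM = M_P − M_Q = -3.270 − (14.542) = -17.812; smaller M is more luminous → Star P.
L ratio = 10^(0.4 |ΔM|) = 10^7.125 = 1.333×10^7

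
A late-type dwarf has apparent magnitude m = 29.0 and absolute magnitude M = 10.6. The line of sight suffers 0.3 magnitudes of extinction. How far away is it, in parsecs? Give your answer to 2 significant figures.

m − M = 5 log₁₀(d/10 pc) + A  ⇒  29.0 − (10.6) − 0.3 = 5 log₁₀(d/10)
18.100 = 5 log₁₀(d/10)
log₁₀ d = (m − M − A)/5 + 1 = 4.6200
d = 10^4.6200 = 41690 pc

d ≈ 42000 pc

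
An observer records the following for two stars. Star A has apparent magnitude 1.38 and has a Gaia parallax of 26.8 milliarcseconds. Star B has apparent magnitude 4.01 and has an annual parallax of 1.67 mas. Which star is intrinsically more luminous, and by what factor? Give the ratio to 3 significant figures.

Star B is more luminous, by a factor of 22.8.

Star A: p = 26.8 mas = 0.0268″ → d = 1/p = 37.31 pc
Star A: M = m − 5 log₁₀ d + 5 = 1.38 − 5·1.5719 + 5 = -1.479
Star B: p = 1.67 mas = 1.67×10^-3″ → d = 1/p = 598.8 pc
Star B: M = m − 5 log₁₀ d + 5 = 4.01 − 5·2.7773 + 5 = -4.876
ΔM = M_A − M_B = -1.479 − (-4.876) = 3.397; smaller M is more luminous → Star B.
L ratio = 10^(0.4 |ΔM|) = 10^1.359 = 22.85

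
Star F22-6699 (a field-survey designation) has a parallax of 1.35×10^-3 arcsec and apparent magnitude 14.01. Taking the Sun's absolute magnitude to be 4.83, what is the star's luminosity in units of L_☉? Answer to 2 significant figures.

d = 1/p = 1/1.35×10^-3″ = 740.7 pc
M = m − 5 log₁₀ d + 5 = 14.01 − 5·2.8697 + 5 = 4.662
M − M_☉ = 4.662 − 4.83 = -0.168
L/L_☉ = 10^(−0.4 × -0.168) = 1.168

L/L_☉ ≈ 1.2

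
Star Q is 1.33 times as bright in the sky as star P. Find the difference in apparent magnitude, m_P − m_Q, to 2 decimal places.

m_P − m_Q ≈ 0.31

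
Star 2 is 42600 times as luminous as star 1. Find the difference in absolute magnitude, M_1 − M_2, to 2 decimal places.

Pogson: ΔM = −2.5 log₁₀(ratio) = −2.5 log₁₀(42600) = −2.5 × 4.6294 = -11.574
Star 2 is brighter so has the smaller magnitude: M_1 − M_2 is positive.

M_1 − M_2 ≈ 11.57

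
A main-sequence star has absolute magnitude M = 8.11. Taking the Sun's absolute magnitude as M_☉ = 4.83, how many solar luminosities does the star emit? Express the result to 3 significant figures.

M − M_☉ = 8.11 − 4.83 = 3.280
L/L_☉ = 10^(−0.4 (M − M_☉)) = 10^-1.312 = 0.04875

L/L_☉ ≈ 0.0488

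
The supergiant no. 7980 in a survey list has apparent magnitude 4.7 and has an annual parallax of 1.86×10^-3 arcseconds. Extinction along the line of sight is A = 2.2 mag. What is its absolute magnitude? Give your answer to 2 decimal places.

d = 1/p = 1/1.86×10^-3″ = 537.6 pc
5 log₁₀(d/10 pc) = 5 log₁₀(537.6) − 5 = 8.652
M = m − 5 log₁₀(d/10) − A = 4.7 − 8.652 − 2.2 = -6.152

M ≈ -6.15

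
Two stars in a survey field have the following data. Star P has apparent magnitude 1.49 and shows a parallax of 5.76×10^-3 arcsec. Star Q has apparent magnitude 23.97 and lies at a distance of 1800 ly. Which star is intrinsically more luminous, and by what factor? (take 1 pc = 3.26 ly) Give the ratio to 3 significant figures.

Star P: d = 1/p = 1/5.76×10^-3″ = 173.6 pc
Star P: M = m − 5 log₁₀ d + 5 = 1.49 − 5·2.2396 + 5 = -4.708
Star Q: d = 1800 ly / 3.26 = 552.1 pc
Star Q: M = m − 5 log₁₀ d + 5 = 23.97 − 5·2.7421 + 5 = 15.260
ΔM = M_P − M_Q = -4.708 − (15.260) = -19.968; smaller M is more luminous → Star P.
L ratio = 10^(0.4 |ΔM|) = 10^7.987 = 9.706×10^7

Star P is more luminous, by a factor of 9.71×10^7.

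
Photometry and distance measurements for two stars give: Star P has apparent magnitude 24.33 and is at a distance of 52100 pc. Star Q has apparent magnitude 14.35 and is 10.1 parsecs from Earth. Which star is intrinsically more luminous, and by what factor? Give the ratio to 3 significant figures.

Star P is more luminous, by a factor of 2710.

Star P: M = m − 5 log₁₀ d + 5 = 24.33 − 5·4.7168 + 5 = 5.746
Star Q: M = m − 5 log₁₀ d + 5 = 14.35 − 5·1.0043 + 5 = 14.328
ΔM = M_P − M_Q = 5.746 − (14.328) = -8.583; smaller M is more luminous → Star P.
L ratio = 10^(0.4 |ΔM|) = 10^3.433 = 2710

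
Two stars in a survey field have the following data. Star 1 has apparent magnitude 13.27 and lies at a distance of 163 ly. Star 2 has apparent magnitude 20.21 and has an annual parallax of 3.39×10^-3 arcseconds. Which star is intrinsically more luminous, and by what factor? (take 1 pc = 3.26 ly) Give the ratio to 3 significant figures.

Star 1 is more luminous, by a factor of 17.2.

Star 1: d = 163 ly / 3.26 = 50.00 pc
Star 1: M = m − 5 log₁₀ d + 5 = 13.27 − 5·1.6990 + 5 = 9.775
Star 2: d = 1/p = 1/3.39×10^-3″ = 295.0 pc
Star 2: M = m − 5 log₁₀ d + 5 = 20.21 − 5·2.4698 + 5 = 12.861
ΔM = M_1 − M_2 = 9.775 − (12.861) = -3.086; smaller M is more luminous → Star 1.
L ratio = 10^(0.4 |ΔM|) = 10^1.234 = 17.15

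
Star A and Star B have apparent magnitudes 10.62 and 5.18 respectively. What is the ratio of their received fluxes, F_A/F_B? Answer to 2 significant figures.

F_A/F_B ≈ 6.7×10^-3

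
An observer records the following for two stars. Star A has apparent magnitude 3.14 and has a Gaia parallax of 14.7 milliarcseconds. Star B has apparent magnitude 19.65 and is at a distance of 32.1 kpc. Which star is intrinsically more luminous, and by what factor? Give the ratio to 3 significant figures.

Star A is more luminous, by a factor of 18.0.

Star A: p = 14.7 mas = 0.0147″ → d = 1/p = 68.03 pc
Star A: M = m − 5 log₁₀ d + 5 = 3.14 − 5·1.8327 + 5 = -1.023
Star B: d = 32.1 kpc = 32100 pc
Star B: M = m − 5 log₁₀ d + 5 = 19.65 − 5·4.5065 + 5 = 2.117
ΔM = M_A − M_B = -1.023 − (2.117) = -3.141; smaller M is more luminous → Star A.
L ratio = 10^(0.4 |ΔM|) = 10^1.256 = 18.04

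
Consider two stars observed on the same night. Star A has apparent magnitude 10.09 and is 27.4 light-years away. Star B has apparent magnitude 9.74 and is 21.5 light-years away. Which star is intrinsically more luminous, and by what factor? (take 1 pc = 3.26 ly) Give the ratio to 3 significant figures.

Star A is more luminous, by a factor of 1.18.

Star A: d = 27.4 ly / 3.26 = 8.405 pc
Star A: M = m − 5 log₁₀ d + 5 = 10.09 − 5·0.9245 + 5 = 10.467
Star B: d = 21.5 ly / 3.26 = 6.595 pc
Star B: M = m − 5 log₁₀ d + 5 = 9.74 − 5·0.8192 + 5 = 10.644
ΔM = M_A − M_B = 10.467 − (10.644) = -0.177; smaller M is more luminous → Star A.
L ratio = 10^(0.4 |ΔM|) = 10^0.071 = 1.177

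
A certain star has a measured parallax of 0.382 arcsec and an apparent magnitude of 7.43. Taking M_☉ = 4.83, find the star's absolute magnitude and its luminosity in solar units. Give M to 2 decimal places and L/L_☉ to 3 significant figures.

d = 1/p = 1/0.382″ = 2.618 pc
M = m − 5 log₁₀ d + 5 = 7.43 − 5·0.4179 + 5 = 10.340
M − M_☉ = 10.340 − 4.83 = 5.510
L/L_☉ = 10^(−0.4 × 5.510) = 6.250×10^-3

M ≈ 10.34; L/L_☉ ≈ 6.25×10^-3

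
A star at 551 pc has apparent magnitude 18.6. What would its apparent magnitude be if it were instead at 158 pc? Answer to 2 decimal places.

m ≈ 15.89

Flux ∝ 1/d², so Δm = 5 log₁₀(d₂/d₁) = 5 log₁₀(158/551) = -2.712
m₂ = m₁ + Δm = 18.6 + (-2.712) = 15.888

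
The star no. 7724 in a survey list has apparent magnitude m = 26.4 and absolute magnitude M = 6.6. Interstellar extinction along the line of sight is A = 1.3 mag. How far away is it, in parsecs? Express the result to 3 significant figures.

d ≈ 50100 pc

m − M = 5 log₁₀(d/10 pc) + A  ⇒  26.4 − (6.6) − 1.3 = 5 log₁₀(d/10)
18.500 = 5 log₁₀(d/10)
log₁₀ d = (m − M − A)/5 + 1 = 4.7000
d = 10^4.7000 = 50120 pc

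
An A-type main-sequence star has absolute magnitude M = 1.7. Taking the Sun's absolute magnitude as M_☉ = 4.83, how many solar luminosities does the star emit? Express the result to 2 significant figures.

M − M_☉ = 1.7 − 4.83 = -3.130
L/L_☉ = 10^(−0.4 (M − M_☉)) = 10^1.252 = 17.86

L/L_☉ ≈ 18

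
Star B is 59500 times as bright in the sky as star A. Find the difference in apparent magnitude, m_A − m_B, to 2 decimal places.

m_A − m_B ≈ 11.94

Pogson: Δm = −2.5 log₁₀(ratio) = −2.5 log₁₀(59500) = −2.5 × 4.7745 = -11.936
Star B is brighter so has the smaller magnitude: m_A − m_B is positive.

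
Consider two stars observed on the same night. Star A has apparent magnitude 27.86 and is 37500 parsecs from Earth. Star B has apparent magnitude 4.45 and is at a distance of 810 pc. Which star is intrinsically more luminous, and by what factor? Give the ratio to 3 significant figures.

Star A: M = m − 5 log₁₀ d + 5 = 27.86 − 5·4.5740 + 5 = 9.990
Star B: M = m − 5 log₁₀ d + 5 = 4.45 − 5·2.9085 + 5 = -5.092
ΔM = M_A − M_B = 9.990 − (-5.092) = 15.082; smaller M is more luminous → Star B.
L ratio = 10^(0.4 |ΔM|) = 10^6.033 = 1.079×10^6

Star B is more luminous, by a factor of 1.08×10^6.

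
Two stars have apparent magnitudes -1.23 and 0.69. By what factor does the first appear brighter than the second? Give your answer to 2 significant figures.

5.9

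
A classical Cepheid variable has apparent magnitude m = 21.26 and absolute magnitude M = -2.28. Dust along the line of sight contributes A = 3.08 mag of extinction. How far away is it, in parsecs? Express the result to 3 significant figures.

m − M = 5 log₁₀(d/10 pc) + A  ⇒  21.26 − (-2.28) − 3.08 = 5 log₁₀(d/10)
20.460 = 5 log₁₀(d/10)
log₁₀ d = (m − M − A)/5 + 1 = 5.0920
d = 10^5.0920 = 123600 pc

d ≈ 124000 pc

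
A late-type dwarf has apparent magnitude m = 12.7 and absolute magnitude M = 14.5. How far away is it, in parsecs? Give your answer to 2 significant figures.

d ≈ 4.4 pc

Distance modulus: m − M = 12.7 − (14.5) = -1.800
m − M = 5 log₁₀ d − 5
log₁₀ d = (m − M)/5 + 1 = 0.6400
d = 10^0.6400 = 4.365 pc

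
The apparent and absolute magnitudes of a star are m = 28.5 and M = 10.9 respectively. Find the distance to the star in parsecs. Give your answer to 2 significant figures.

Distance modulus: m − M = 28.5 − (10.9) = 17.600
m − M = 5 log₁₀ d − 5
log₁₀ d = (m − M)/5 + 1 = 4.5200
d = 10^4.5200 = 33110 pc

d ≈ 33000 pc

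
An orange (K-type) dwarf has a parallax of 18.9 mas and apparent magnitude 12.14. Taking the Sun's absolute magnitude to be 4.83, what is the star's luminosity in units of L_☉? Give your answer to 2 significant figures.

L/L_☉ ≈ 0.033

d = 1/p = 1000/18.9 mas = 52.91 pc
M = m − 5 log₁₀ d + 5 = 12.14 − 5·1.7235 + 5 = 8.522
M − M_☉ = 8.522 − 4.83 = 3.692
L/L_☉ = 10^(−0.4 × 3.692) = 0.03335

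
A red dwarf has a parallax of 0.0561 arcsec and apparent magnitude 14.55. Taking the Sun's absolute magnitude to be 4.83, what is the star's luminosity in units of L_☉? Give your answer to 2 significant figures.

L/L_☉ ≈ 4.1×10^-4

d = 1/p = 1/0.0561″ = 17.83 pc
M = m − 5 log₁₀ d + 5 = 14.55 − 5·1.2510 + 5 = 13.295
M − M_☉ = 13.295 − 4.83 = 8.465
L/L_☉ = 10^(−0.4 × 8.465) = 4.112×10^-4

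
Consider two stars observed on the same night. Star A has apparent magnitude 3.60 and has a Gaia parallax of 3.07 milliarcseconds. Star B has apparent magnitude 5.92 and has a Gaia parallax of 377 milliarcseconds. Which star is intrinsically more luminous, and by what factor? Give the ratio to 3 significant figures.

Star A is more luminous, by a factor of 128000.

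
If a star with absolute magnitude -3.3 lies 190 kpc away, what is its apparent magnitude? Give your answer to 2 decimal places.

m ≈ 18.09

d = 190 kpc = 190000 pc
m = M + 5 log₁₀ d − 5 = -3.3 + 5·5.2788 − 5 = 18.094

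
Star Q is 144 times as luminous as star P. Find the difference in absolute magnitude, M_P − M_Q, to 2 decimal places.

M_P − M_Q ≈ 5.40

Pogson: ΔM = −2.5 log₁₀(ratio) = −2.5 log₁₀(144) = −2.5 × 2.1584 = -5.396
Star Q is brighter so has the smaller magnitude: M_P − M_Q is positive.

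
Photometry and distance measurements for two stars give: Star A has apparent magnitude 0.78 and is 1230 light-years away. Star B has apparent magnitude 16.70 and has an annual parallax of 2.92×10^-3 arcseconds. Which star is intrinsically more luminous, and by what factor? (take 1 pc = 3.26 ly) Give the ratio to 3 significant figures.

Star A is more luminous, by a factor of 2.83×10^6.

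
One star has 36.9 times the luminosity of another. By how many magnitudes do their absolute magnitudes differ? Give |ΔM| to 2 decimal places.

|ΔM| ≈ 3.92

Pogson: ΔM = −2.5 log₁₀(ratio) = −2.5 log₁₀(36.9) = −2.5 × 1.5670 = -3.918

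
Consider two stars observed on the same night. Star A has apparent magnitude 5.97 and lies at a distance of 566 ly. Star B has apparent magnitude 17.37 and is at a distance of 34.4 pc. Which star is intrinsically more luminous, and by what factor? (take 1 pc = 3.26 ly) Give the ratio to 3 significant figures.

Star A is more luminous, by a factor of 925000.

Star A: d = 566 ly / 3.26 = 173.6 pc
Star A: M = m − 5 log₁₀ d + 5 = 5.97 − 5·2.2396 + 5 = -0.228
Star B: M = m − 5 log₁₀ d + 5 = 17.37 − 5·1.5366 + 5 = 14.687
ΔM = M_A − M_B = -0.228 − (14.687) = -14.915; smaller M is more luminous → Star A.
L ratio = 10^(0.4 |ΔM|) = 10^5.966 = 924900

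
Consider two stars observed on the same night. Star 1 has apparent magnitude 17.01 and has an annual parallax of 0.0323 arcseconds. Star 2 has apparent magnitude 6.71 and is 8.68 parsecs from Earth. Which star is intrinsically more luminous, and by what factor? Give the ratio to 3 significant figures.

Star 1: d = 1/p = 1/0.0323″ = 30.96 pc
Star 1: M = m − 5 log₁₀ d + 5 = 17.01 − 5·1.4908 + 5 = 14.556
Star 2: M = m − 5 log₁₀ d + 5 = 6.71 − 5·0.9385 + 5 = 7.017
ΔM = M_1 − M_2 = 14.556 − (7.017) = 7.539; smaller M is more luminous → Star 2.
L ratio = 10^(0.4 |ΔM|) = 10^3.015 = 1036

Star 2 is more luminous, by a factor of 1040.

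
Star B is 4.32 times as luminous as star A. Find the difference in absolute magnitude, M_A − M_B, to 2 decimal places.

Pogson: ΔM = −2.5 log₁₀(ratio) = −2.5 log₁₀(4.32) = −2.5 × 0.6355 = -1.589
Star B is brighter so has the smaller magnitude: M_A − M_B is positive.

M_A − M_B ≈ 1.59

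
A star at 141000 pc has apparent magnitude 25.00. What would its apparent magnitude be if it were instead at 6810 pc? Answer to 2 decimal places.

Flux ∝ 1/d², so Δm = 5 log₁₀(d₂/d₁) = 5 log₁₀(6810/141000) = -6.580
m₂ = m₁ + Δm = 25.00 + (-6.580) = 18.420

m ≈ 18.42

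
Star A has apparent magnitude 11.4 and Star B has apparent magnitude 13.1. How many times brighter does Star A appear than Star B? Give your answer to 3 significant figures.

Magnitude difference = -1.7
Flux ratio = 10^(−0.4 Δm) = 10^(−0.4 × -1.7) = 10^0.680 = 4.786

4.79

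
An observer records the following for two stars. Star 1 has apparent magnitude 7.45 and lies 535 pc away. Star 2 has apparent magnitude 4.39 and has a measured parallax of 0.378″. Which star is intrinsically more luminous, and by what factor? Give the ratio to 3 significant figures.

Star 1: M = m − 5 log₁₀ d + 5 = 7.45 − 5·2.7284 + 5 = -1.192
Star 2: d = 1/p = 1/0.378″ = 2.646 pc
Star 2: M = m − 5 log₁₀ d + 5 = 4.39 − 5·0.4225 + 5 = 7.277
ΔM = M_1 − M_2 = -1.192 − (7.277) = -8.469; smaller M is more luminous → Star 1.
L ratio = 10^(0.4 |ΔM|) = 10^3.388 = 2442

Star 1 is more luminous, by a factor of 2440.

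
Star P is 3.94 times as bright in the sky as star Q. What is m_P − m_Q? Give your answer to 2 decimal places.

Pogson: Δm = −2.5 log₁₀(ratio) = −2.5 log₁₀(3.94) = −2.5 × 0.5955 = -1.489
Star P is brighter, so it has the smaller magnitude: the difference is negative.

m_P − m_Q ≈ -1.49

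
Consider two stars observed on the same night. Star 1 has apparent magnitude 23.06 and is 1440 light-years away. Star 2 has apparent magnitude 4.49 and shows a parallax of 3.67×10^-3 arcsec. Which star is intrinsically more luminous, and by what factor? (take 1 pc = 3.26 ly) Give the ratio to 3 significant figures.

Star 2 is more luminous, by a factor of 1.02×10^7.

Star 1: d = 1440 ly / 3.26 = 441.7 pc
Star 1: M = m − 5 log₁₀ d + 5 = 23.06 − 5·2.6451 + 5 = 14.834
Star 2: d = 1/p = 1/3.67×10^-3″ = 272.5 pc
Star 2: M = m − 5 log₁₀ d + 5 = 4.49 − 5·2.4353 + 5 = -2.687
ΔM = M_1 − M_2 = 14.834 − (-2.687) = 17.521; smaller M is more luminous → Star 2.
L ratio = 10^(0.4 |ΔM|) = 10^7.008 = 1.019×10^7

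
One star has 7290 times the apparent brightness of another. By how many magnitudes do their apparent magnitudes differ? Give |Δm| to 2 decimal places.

|Δm| ≈ 9.66

Pogson: Δm = −2.5 log₁₀(ratio) = −2.5 log₁₀(7290) = −2.5 × 3.8627 = -9.657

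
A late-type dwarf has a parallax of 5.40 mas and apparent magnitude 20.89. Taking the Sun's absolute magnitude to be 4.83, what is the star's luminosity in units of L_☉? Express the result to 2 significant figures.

L/L_☉ ≈ 1.3×10^-4

d = 1/p = 1000/5.40 mas = 185.2 pc
M = m − 5 log₁₀ d + 5 = 20.89 − 5·2.2676 + 5 = 14.552
M − M_☉ = 14.552 − 4.83 = 9.722
L/L_☉ = 10^(−0.4 × 9.722) = 1.292×10^-4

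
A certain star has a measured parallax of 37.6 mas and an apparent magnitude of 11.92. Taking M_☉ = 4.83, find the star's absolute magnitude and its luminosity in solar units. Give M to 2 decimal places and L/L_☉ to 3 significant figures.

M ≈ 9.80; L/L_☉ ≈ 0.0103

d = 1/p = 1000/37.6 mas = 26.60 pc
M = m − 5 log₁₀ d + 5 = 11.92 − 5·1.4248 + 5 = 9.796
M − M_☉ = 9.796 − 4.83 = 4.966
L/L_☉ = 10^(−0.4 × 4.966) = 0.01032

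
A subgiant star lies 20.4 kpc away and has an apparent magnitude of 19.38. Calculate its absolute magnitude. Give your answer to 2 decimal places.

d = 20.4 kpc = 20400 pc
5 log₁₀(d/10 pc) = 5 log₁₀(20400) − 5 = 16.548
M = m − 5 log₁₀(d/10) = 19.38 − 16.548 = 2.832

M ≈ 2.83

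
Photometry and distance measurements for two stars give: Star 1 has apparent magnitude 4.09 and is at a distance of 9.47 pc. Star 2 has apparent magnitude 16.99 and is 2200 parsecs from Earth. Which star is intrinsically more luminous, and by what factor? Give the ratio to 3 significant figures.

Star 1 is more luminous, by a factor of 2.68.

Star 1: M = m − 5 log₁₀ d + 5 = 4.09 − 5·0.9763 + 5 = 4.208
Star 2: M = m − 5 log₁₀ d + 5 = 16.99 − 5·3.3424 + 5 = 5.278
ΔM = M_1 − M_2 = 4.208 − (5.278) = -1.070; smaller M is more luminous → Star 1.
L ratio = 10^(0.4 |ΔM|) = 10^0.428 = 2.678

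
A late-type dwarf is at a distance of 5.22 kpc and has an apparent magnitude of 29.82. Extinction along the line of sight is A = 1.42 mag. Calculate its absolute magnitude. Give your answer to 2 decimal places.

d = 5.22 kpc = 5220 pc
5 log₁₀(d/10 pc) = 5 log₁₀(5220) − 5 = 13.588
M = m − 5 log₁₀(d/10) − A = 29.82 − 13.588 − 1.42 = 14.812

M ≈ 14.81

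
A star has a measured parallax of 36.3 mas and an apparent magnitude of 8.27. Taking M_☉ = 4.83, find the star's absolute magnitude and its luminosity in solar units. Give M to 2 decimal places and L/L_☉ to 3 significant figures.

M ≈ 6.07; L/L_☉ ≈ 0.319

d = 1/p = 1000/36.3 mas = 27.55 pc
M = m − 5 log₁₀ d + 5 = 8.27 − 5·1.4401 + 5 = 6.070
M − M_☉ = 6.070 − 4.83 = 1.240
L/L_☉ = 10^(−0.4 × 1.240) = 0.3193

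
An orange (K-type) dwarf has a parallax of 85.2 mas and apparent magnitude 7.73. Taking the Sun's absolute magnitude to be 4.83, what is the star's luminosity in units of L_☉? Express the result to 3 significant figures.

L/L_☉ ≈ 0.0953

d = 1/p = 1000/85.2 mas = 11.74 pc
M = m − 5 log₁₀ d + 5 = 7.73 − 5·1.0696 + 5 = 7.382
M − M_☉ = 7.382 − 4.83 = 2.552
L/L_☉ = 10^(−0.4 × 2.552) = 0.09531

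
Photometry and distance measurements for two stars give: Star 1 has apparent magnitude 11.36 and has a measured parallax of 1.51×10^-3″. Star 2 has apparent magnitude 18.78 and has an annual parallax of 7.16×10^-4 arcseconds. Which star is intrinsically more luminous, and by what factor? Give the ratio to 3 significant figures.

Star 1 is more luminous, by a factor of 209.

Star 1: d = 1/p = 1/1.51×10^-3″ = 662.3 pc
Star 1: M = m − 5 log₁₀ d + 5 = 11.36 − 5·2.8210 + 5 = 2.255
Star 2: d = 1/p = 1/7.16×10^-4″ = 1397 pc
Star 2: M = m − 5 log₁₀ d + 5 = 18.78 − 5·3.1451 + 5 = 8.055
ΔM = M_1 − M_2 = 2.255 − (8.055) = -5.800; smaller M is more luminous → Star 1.
L ratio = 10^(0.4 |ΔM|) = 10^2.320 = 208.9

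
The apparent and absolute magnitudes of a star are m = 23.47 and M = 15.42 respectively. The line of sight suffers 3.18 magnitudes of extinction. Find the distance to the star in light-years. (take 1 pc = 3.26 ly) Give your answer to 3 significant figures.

d ≈ 307 ly

m − M = 5 log₁₀(d/10 pc) + A  ⇒  23.47 − (15.42) − 3.18 = 5 log₁₀(d/10)
4.870 = 5 log₁₀(d/10)
log₁₀ d = (m − M − A)/5 + 1 = 1.9740
d = 10^1.9740 = 94.19 pc
= 307.1 ly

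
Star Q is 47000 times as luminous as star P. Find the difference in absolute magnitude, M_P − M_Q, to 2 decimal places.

Pogson: ΔM = −2.5 log₁₀(ratio) = −2.5 log₁₀(47000) = −2.5 × 4.6721 = -11.680
Star Q is brighter so has the smaller magnitude: M_P − M_Q is positive.

M_P − M_Q ≈ 11.68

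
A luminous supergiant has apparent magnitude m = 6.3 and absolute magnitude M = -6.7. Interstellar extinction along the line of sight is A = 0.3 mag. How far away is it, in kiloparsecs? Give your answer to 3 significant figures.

m − M = 5 log₁₀(d/10 pc) + A  ⇒  6.3 − (-6.7) − 0.3 = 5 log₁₀(d/10)
12.700 = 5 log₁₀(d/10)
log₁₀ d = (m − M − A)/5 + 1 = 3.5400
d = 10^3.5400 = 3467 pc
= 3.467 kpc

d ≈ 3.47 kpc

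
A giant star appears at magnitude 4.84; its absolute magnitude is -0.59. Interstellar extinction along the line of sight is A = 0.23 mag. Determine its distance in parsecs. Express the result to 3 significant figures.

d ≈ 110 pc

m − M = 5 log₁₀(d/10 pc) + A  ⇒  4.84 − (-0.59) − 0.23 = 5 log₁₀(d/10)
5.200 = 5 log₁₀(d/10)
log₁₀ d = (m − M − A)/5 + 1 = 2.0400
d = 10^2.0400 = 109.6 pc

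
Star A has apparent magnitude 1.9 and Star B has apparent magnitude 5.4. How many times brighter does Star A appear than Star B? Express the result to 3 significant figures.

25.1

Magnitude difference = -3.5
Flux ratio = 10^(−0.4 Δm) = 10^(−0.4 × -3.5) = 10^1.400 = 25.12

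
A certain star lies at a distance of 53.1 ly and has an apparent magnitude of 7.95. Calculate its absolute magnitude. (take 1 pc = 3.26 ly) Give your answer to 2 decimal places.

d = 53.1 ly / 3.26 = 16.29 pc
5 log₁₀(d/10 pc) = 5 log₁₀(16.29) − 5 = 1.059
M = m − 5 log₁₀(d/10) = 7.95 − 1.059 = 6.891

M ≈ 6.89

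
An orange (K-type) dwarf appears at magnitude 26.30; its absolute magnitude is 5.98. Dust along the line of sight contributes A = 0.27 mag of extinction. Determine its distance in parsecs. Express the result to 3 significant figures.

d ≈ 102000 pc

m − M = 5 log₁₀(d/10 pc) + A  ⇒  26.30 − (5.98) − 0.27 = 5 log₁₀(d/10)
20.050 = 5 log₁₀(d/10)
log₁₀ d = (m − M − A)/5 + 1 = 5.0100
d = 10^5.0100 = 102300 pc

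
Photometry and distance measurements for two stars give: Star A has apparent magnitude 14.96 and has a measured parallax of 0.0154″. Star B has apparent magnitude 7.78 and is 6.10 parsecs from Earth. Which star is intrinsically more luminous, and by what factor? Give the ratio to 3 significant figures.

Star A: d = 1/p = 1/0.0154″ = 64.94 pc
Star A: M = m − 5 log₁₀ d + 5 = 14.96 − 5·1.8125 + 5 = 10.898
Star B: M = m − 5 log₁₀ d + 5 = 7.78 − 5·0.7853 + 5 = 8.853
ΔM = M_A − M_B = 10.898 − (8.853) = 2.044; smaller M is more luminous → Star B.
L ratio = 10^(0.4 |ΔM|) = 10^0.818 = 6.572

Star B is more luminous, by a factor of 6.57.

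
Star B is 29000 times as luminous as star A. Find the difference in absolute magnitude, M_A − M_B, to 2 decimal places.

M_A − M_B ≈ 11.16

Pogson: ΔM = −2.5 log₁₀(ratio) = −2.5 log₁₀(29000) = −2.5 × 4.4624 = -11.156
Star B is brighter so has the smaller magnitude: M_A − M_B is positive.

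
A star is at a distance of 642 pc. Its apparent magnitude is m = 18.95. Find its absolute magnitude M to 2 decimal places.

M ≈ 9.91

5 log₁₀(d/10 pc) = 5 log₁₀(642.0) − 5 = 9.038
M = m − 5 log₁₀(d/10) = 18.95 − 9.038 = 9.912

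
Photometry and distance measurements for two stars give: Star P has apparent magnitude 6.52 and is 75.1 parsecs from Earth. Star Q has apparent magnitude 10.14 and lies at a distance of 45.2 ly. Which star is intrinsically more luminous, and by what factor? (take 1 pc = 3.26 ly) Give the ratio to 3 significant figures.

Star P is more luminous, by a factor of 823.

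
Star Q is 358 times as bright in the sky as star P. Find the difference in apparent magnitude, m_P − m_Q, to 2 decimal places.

Pogson: Δm = −2.5 log₁₀(ratio) = −2.5 log₁₀(358) = −2.5 × 2.5539 = -6.385
Star Q is brighter so has the smaller magnitude: m_P − m_Q is positive.

m_P − m_Q ≈ 6.38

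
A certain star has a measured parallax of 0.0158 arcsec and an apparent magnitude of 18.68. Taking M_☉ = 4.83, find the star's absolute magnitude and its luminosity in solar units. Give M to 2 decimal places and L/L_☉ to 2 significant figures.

d = 1/p = 1/0.0158″ = 63.29 pc
M = m − 5 log₁₀ d + 5 = 18.68 − 5·1.8013 + 5 = 14.673
M − M_☉ = 14.673 − 4.83 = 9.843
L/L_☉ = 10^(−0.4 × 9.843) = 1.155×10^-4

M ≈ 14.67; L/L_☉ ≈ 1.2×10^-4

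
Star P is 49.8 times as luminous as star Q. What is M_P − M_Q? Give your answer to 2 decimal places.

Pogson: ΔM = −2.5 log₁₀(ratio) = −2.5 log₁₀(49.8) = −2.5 × 1.6972 = -4.243
Star P is brighter, so it has the smaller magnitude: the difference is negative.

M_P − M_Q ≈ -4.24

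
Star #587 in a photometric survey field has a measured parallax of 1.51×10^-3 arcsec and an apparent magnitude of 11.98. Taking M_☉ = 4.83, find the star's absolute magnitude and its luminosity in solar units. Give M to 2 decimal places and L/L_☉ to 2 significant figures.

M ≈ 2.87; L/L_☉ ≈ 6.1

d = 1/p = 1/1.51×10^-3″ = 662.3 pc
M = m − 5 log₁₀ d + 5 = 11.98 − 5·2.8210 + 5 = 2.875
M − M_☉ = 2.875 − 4.83 = -1.955
L/L_☉ = 10^(−0.4 × -1.955) = 6.054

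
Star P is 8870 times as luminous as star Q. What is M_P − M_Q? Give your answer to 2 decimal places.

Pogson: ΔM = −2.5 log₁₀(ratio) = −2.5 log₁₀(8870) = −2.5 × 3.9479 = -9.870
Star P is brighter, so it has the smaller magnitude: the difference is negative.

M_P − M_Q ≈ -9.87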